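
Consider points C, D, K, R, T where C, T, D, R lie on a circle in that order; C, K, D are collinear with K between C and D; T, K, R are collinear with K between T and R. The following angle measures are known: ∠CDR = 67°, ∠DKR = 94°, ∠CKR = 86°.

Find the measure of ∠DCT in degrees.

∠DCT = 19°

1. ∠CTR = 67°  [same arc CR]
2. ∠CKT = 94°  [vertical angles at K]
3. ∠DCT = 19°  [△CKT]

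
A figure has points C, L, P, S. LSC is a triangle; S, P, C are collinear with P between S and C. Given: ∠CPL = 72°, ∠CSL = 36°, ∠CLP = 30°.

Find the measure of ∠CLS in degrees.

1. ∠LCP = 78°  [△LPC]
2. ∠LCS = 78°  [P on ray CS]
3. ∠CLS = 66°  [△LSC]

∠CLS = 66°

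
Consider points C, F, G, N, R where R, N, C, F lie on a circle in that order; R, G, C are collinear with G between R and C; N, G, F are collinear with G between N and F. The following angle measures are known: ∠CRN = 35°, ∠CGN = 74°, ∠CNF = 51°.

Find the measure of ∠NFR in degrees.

∠NFR = 55°

1. ∠FGR = 74°  [vertical angles at G]
2. ∠CRF = 51°  [same arc CF]
3. ∠NFR = 55°  [△RGF]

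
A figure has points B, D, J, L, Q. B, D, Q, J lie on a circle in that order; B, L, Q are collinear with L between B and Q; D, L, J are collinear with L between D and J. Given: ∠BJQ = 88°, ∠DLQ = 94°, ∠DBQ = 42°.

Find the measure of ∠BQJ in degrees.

1. ∠BLJ = 94°  [vertical angles at L]
2. ∠DJQ = 42°  [same arc DQ]
3. ∠JLQ = 86°  [linear pair at L on BQ]
4. ∠BQJ = 52°  [△QLJ]

∠BQJ = 52°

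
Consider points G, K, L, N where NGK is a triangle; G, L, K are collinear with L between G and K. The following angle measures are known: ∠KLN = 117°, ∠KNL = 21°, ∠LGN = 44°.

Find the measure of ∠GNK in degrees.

∠GNK = 94°

1. ∠LKN = 42°  [△NLK]
2. ∠KGN = 44°  [L on ray GK]
3. ∠GKN = 42°  [L on ray KG]
4. ∠GNK = 94°  [△NGK]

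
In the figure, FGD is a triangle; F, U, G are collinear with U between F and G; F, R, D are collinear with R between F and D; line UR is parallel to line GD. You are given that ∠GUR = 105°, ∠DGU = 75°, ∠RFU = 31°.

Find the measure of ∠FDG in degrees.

1. ∠DGF = 75°  [U on ray GF]
2. ∠DFG = 31°  [U on FG, R on FD]
3. ∠FDG = 74°  [△FGD]

∠FDG = 74°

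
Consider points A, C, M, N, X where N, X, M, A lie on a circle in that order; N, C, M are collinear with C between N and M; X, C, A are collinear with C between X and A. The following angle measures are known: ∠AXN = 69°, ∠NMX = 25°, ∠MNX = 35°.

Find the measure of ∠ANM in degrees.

1. ∠AMN = 69°  [same arc NA]
2. ∠MXN = 120°  [△NXM]
3. ∠MAN = 60°  [cyclic NXMA, opposite ∠X+∠A]
4. ∠ANM = 51°  [△NMA]

∠ANM = 51°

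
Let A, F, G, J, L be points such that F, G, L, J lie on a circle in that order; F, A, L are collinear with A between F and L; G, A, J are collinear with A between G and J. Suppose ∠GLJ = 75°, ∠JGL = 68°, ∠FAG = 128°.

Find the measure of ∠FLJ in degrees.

∠FLJ = 15°

1. ∠GJL = 37°  [△GLJ]
2. ∠JAL = 128°  [vertical angles at A]
3. ∠FLJ = 15°  [△LAJ]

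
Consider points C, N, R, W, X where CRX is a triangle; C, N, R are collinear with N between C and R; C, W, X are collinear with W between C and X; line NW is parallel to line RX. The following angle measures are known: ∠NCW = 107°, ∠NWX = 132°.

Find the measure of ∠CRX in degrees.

∠CRX = 25°

1. ∠CWN = 48°  [linear pair at W on CX]
2. ∠CNW = 25°  [△CNW]
3. ∠CRX = 25°  [NW∥RX, corresponding at N]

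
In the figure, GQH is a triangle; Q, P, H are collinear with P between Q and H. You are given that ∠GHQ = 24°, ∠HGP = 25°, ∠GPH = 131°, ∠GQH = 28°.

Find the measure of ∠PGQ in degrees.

1. ∠GPQ = 49°  [linear pair at P on QH]
2. ∠GQP = 28°  [P on ray QH]
3. ∠PGQ = 103°  [△GQP]

∠PGQ = 103°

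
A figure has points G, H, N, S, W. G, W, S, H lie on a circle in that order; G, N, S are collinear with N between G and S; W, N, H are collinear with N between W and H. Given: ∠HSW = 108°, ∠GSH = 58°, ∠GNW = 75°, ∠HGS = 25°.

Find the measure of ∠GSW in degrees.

∠GSW = 50°

1. ∠SNW = 105°  [linear pair at N on GS]
2. ∠HWS = 25°  [same arc SH]
3. ∠GSW = 50°  [△WNS]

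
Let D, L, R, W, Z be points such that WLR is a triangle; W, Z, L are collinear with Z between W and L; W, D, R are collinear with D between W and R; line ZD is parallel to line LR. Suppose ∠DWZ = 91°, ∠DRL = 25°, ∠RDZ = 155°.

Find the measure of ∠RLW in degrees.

∠RLW = 64°

1. ∠LWR = 91°  [Z on WL, D on WR]
2. ∠LRW = 25°  [D on ray RW]
3. ∠RLW = 64°  [△WLR]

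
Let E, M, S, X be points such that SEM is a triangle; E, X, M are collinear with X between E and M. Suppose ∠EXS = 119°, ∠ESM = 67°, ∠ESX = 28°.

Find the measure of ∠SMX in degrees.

1. ∠SEX = 33°  [△SEX]
2. ∠MES = 33°  [X on ray EM]
3. ∠EMS = 80°  [△SEM]
4. ∠SMX = 80°  [X on ray ME]

∠SMX = 80°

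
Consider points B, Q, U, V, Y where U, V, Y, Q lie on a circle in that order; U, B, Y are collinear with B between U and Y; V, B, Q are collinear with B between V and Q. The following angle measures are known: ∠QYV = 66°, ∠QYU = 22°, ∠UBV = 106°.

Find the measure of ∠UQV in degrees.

∠UQV = 44°

1. ∠QUV = 114°  [cyclic UVYQ, opposite ∠U+∠Y]
2. ∠QVU = 22°  [same arc UQ]
3. ∠UQV = 44°  [△UVQ]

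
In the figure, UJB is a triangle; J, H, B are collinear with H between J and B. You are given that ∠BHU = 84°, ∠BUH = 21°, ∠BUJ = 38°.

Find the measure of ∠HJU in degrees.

1. ∠HBU = 75°  [△UHB]
2. ∠JBU = 75°  [H on ray BJ]
3. ∠BJU = 67°  [△UJB]
4. ∠HJU = 67°  [H on ray JB]

∠HJU = 67°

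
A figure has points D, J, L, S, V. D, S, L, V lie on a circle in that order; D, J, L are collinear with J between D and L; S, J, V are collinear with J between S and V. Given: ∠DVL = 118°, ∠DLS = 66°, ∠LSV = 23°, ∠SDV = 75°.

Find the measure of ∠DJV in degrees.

1. ∠DVS = 66°  [same arc DS]
2. ∠LDV = 23°  [same arc LV]
3. ∠DJV = 91°  [△DJV]

∠DJV = 91°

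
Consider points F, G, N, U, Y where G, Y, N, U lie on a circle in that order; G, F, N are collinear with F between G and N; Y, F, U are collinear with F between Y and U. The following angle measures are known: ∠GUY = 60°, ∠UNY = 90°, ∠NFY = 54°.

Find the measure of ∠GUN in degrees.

∠GUN = 84°

1. ∠UGY = 90°  [cyclic GYNU, opposite ∠G+∠N]
2. ∠GFU = 54°  [vertical angles at F]
3. ∠GYU = 30°  [△GYU]
4. ∠NGU = 66°  [△GFU]
5. ∠GNU = 30°  [same arc GU]
6. ∠GUN = 84°  [△GNU]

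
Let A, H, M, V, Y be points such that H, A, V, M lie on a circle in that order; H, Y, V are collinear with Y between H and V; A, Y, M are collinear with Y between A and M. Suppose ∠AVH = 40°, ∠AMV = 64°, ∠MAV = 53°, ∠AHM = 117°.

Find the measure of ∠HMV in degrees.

1. ∠AHV = 64°  [same arc AV]
2. ∠HAV = 76°  [△HAV]
3. ∠HMV = 104°  [cyclic HAVM, opposite ∠A+∠M]

∠HMV = 104°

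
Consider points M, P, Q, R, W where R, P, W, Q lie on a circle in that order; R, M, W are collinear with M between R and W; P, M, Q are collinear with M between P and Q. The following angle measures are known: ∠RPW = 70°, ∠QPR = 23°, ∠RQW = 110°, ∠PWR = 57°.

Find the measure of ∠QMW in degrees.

∠QMW = 104°

1. ∠PRW = 53°  [△RPW]
2. ∠QWR = 23°  [same arc RQ]
3. ∠PQW = 53°  [same arc PW]
4. ∠QMW = 104°  [△WMQ]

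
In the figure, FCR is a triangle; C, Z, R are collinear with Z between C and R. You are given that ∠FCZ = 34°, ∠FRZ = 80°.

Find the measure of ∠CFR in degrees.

∠CFR = 66°

1. ∠FCR = 34°  [Z on ray CR]
2. ∠CRF = 80°  [Z on ray RC]
3. ∠CFR = 66°  [△FCR]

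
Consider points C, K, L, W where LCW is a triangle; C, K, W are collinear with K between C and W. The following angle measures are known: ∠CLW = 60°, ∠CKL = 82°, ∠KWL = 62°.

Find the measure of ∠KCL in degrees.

1. ∠CWL = 62°  [K on ray WC]
2. ∠LCW = 58°  [△LCW]
3. ∠KCL = 58°  [K on ray CW]

∠KCL = 58°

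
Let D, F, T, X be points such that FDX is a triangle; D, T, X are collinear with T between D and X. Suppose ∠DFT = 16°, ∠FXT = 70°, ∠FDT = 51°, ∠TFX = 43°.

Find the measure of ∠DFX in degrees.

∠DFX = 59°

1. ∠DXF = 70°  [T on ray XD]
2. ∠FDX = 51°  [T on ray DX]
3. ∠DFX = 59°  [△FDX]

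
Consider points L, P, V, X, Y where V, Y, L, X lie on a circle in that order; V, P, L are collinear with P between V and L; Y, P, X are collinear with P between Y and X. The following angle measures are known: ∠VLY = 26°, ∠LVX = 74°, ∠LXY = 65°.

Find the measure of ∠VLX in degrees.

∠VLX = 15°

1. ∠VXY = 26°  [same arc VY]
2. ∠VPX = 80°  [△VPX]
3. ∠LPX = 100°  [linear pair at P on VL]
4. ∠VLX = 15°  [△LPX]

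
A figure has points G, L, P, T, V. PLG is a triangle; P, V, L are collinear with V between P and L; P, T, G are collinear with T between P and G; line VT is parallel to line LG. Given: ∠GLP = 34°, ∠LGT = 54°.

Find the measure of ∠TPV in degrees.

1. ∠LGP = 54°  [T on ray GP]
2. ∠GPL = 92°  [△PLG]
3. ∠TPV = 92°  [V on PL, T on PG]

∠TPV = 92°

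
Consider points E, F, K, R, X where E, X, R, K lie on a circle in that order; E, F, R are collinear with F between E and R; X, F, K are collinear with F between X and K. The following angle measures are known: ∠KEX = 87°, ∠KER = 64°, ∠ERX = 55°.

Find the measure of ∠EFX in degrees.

∠EFX = 119°

1. ∠KXR = 64°  [same arc RK]
2. ∠RFX = 61°  [△XFR]
3. ∠EFX = 119°  [linear pair at F on ER]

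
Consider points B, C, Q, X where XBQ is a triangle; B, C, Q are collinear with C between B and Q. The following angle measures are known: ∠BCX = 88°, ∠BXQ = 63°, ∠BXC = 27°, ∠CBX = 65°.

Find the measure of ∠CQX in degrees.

1. ∠QBX = 65°  [C on ray BQ]
2. ∠BQX = 52°  [△XBQ]
3. ∠CQX = 52°  [C on ray QB]

∠CQX = 52°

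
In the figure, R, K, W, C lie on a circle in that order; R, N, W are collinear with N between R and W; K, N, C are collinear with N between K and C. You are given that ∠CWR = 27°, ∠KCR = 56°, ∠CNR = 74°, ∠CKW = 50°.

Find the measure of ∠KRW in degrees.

∠KRW = 47°

1. ∠CKR = 27°  [same arc RC]
2. ∠KNW = 74°  [vertical angles at N]
3. ∠KNR = 106°  [linear pair at N on RW]
4. ∠KRW = 47°  [△RNK]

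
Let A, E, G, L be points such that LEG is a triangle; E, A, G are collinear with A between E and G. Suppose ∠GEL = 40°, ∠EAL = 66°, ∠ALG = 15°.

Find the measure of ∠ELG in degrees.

∠ELG = 89°

1. ∠GAL = 114°  [linear pair at A on EG]
2. ∠AGL = 51°  [△LAG]
3. ∠EGL = 51°  [A on ray GE]
4. ∠ELG = 89°  [△LEG]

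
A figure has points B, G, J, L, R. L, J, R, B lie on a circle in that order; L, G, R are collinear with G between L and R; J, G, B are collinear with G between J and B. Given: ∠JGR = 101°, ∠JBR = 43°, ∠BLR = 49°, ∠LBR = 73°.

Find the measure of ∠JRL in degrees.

1. ∠JLR = 43°  [same arc JR]
2. ∠LJR = 107°  [cyclic LJRB, opposite ∠J+∠B]
3. ∠JRL = 30°  [△LJR]

∠JRL = 30°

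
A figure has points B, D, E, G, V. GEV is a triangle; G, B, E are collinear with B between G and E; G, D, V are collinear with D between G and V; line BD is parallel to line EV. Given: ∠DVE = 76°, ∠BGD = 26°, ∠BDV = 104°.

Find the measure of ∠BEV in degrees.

∠BEV = 78°

1. ∠EVG = 76°  [D on ray VG]
2. ∠EGV = 26°  [B on GE, D on GV]
3. ∠GEV = 78°  [△GEV]
4. ∠BEV = 78°  [B on ray EG]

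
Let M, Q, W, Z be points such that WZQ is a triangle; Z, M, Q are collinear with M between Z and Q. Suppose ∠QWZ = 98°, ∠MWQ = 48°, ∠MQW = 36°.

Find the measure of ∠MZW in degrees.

∠MZW = 46°

1. ∠WQZ = 36°  [M on ray QZ]
2. ∠QZW = 46°  [△WZQ]
3. ∠MZW = 46°  [M on ray ZQ]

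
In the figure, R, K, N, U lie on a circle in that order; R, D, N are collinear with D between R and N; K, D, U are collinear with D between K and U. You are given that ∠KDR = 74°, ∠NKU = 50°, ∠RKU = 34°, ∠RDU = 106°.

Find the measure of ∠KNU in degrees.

1. ∠NDU = 74°  [vertical angles at D]
2. ∠RNU = 34°  [same arc RU]
3. ∠KUN = 72°  [△NDU]
4. ∠KNU = 58°  [△KNU]

∠KNU = 58°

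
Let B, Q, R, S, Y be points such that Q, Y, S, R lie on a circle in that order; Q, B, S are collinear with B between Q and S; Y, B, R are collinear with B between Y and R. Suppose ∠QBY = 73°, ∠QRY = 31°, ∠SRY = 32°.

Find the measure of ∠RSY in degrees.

∠RSY = 106°

1. ∠SBY = 107°  [linear pair at B on QS]
2. ∠QSY = 31°  [same arc QY]
3. ∠RYS = 42°  [△YBS]
4. ∠RSY = 106°  [△YSR]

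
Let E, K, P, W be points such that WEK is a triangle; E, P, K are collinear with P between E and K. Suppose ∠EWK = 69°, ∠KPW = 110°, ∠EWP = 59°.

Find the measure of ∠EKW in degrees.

1. ∠EPW = 70°  [linear pair at P on EK]
2. ∠PEW = 51°  [△WEP]
3. ∠KEW = 51°  [P on ray EK]
4. ∠EKW = 60°  [△WEK]

∠EKW = 60°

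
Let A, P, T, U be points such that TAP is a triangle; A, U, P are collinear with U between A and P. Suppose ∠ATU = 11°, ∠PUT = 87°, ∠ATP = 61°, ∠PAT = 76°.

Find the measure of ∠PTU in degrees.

∠PTU = 50°

1. ∠APT = 43°  [△TAP]
2. ∠TPU = 43°  [U on ray PA]
3. ∠PTU = 50°  [△TUP]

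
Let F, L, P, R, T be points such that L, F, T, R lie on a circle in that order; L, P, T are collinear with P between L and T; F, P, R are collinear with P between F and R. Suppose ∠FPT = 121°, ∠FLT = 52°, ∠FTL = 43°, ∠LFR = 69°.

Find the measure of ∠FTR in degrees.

1. ∠RFT = 16°  [△FPT]
2. ∠FRT = 52°  [same arc FT]
3. ∠FTR = 112°  [△FTR]

∠FTR = 112°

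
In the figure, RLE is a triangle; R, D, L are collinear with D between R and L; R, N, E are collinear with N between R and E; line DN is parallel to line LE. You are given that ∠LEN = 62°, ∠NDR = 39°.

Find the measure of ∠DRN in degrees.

∠DRN = 79°

1. ∠LER = 62°  [N on ray ER]
2. ∠ELR = 39°  [DN∥LE, corresponding at D]
3. ∠ERL = 79°  [△RLE]
4. ∠DRN = 79°  [D on RL, N on RE]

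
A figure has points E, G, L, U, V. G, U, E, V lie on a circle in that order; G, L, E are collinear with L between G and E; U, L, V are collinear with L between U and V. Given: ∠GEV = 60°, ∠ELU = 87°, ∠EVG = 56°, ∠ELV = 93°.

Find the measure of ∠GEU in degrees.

1. ∠GUV = 60°  [same arc GV]
2. ∠GLU = 93°  [linear pair at L on GE]
3. ∠EUG = 124°  [cyclic GUEV, opposite ∠U+∠V]
4. ∠EGU = 27°  [△GLU]
5. ∠GEU = 29°  [△GUE]

∠GEU = 29°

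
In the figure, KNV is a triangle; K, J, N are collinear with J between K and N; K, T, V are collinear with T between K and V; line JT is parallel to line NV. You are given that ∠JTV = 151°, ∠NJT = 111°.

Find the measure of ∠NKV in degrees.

∠NKV = 82°

1. ∠JTK = 29°  [linear pair at T on KV]
2. ∠KJT = 69°  [linear pair at J on KN]
3. ∠JKT = 82°  [△KJT]
4. ∠NKV = 82°  [J on KN, T on KV]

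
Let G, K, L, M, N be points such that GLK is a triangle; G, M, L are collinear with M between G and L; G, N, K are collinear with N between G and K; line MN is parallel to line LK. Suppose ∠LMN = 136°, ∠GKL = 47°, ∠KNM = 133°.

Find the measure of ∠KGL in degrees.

∠KGL = 89°

1. ∠GMN = 44°  [linear pair at M on GL]
2. ∠GNM = 47°  [MN∥LK, corresponding at N]
3. ∠MGN = 89°  [△GMN]
4. ∠KGL = 89°  [M on GL, N on GK]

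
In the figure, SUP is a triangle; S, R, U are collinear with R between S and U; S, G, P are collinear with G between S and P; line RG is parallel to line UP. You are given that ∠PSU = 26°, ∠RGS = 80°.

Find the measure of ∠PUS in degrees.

1. ∠GSR = 26°  [R on SU, G on SP]
2. ∠GRS = 74°  [△SRG]
3. ∠PUS = 74°  [RG∥UP, corresponding at R]

∠PUS = 74°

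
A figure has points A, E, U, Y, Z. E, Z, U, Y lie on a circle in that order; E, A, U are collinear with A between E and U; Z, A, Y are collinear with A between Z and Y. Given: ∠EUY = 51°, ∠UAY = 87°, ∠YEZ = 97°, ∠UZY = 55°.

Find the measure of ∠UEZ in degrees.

1. ∠EZY = 51°  [same arc EY]
2. ∠EAZ = 87°  [vertical angles at A]
3. ∠UEZ = 42°  [△EAZ]

∠UEZ = 42°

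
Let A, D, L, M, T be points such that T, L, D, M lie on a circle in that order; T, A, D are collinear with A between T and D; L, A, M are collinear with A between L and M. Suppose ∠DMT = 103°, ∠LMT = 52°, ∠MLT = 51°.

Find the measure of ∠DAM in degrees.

1. ∠DLT = 77°  [cyclic TLDM, opposite ∠L+∠M]
2. ∠LDT = 52°  [same arc TL]
3. ∠MDT = 51°  [same arc TM]
4. ∠DTL = 51°  [△TLD]
5. ∠DML = 51°  [same arc LD]
6. ∠DAM = 78°  [△DAM]

∠DAM = 78°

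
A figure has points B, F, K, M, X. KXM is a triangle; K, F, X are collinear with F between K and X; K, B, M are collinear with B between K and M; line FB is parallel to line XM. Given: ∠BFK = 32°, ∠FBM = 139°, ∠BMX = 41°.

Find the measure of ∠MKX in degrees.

1. ∠KXM = 32°  [FB∥XM, corresponding at F]
2. ∠KMX = 41°  [B on ray MK]
3. ∠MKX = 107°  [△KXM]

∠MKX = 107°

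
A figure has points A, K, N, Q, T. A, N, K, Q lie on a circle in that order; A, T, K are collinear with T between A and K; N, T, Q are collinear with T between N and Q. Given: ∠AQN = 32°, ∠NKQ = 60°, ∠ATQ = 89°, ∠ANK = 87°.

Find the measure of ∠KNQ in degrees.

1. ∠AKN = 32°  [same arc AN]
2. ∠KTN = 89°  [vertical angles at T]
3. ∠KNQ = 59°  [△NTK]

∠KNQ = 59°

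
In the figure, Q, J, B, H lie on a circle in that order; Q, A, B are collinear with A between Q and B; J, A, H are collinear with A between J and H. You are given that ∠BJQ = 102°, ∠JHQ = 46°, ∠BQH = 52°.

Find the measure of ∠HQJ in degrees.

∠HQJ = 84°

1. ∠BHQ = 78°  [cyclic QJBH, opposite ∠J+∠H]
2. ∠HBQ = 50°  [△QBH]
3. ∠HJQ = 50°  [same arc QH]
4. ∠HQJ = 84°  [△QJH]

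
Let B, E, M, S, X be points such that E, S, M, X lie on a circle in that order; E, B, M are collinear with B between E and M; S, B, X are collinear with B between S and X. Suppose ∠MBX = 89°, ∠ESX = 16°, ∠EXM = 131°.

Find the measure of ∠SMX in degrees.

1. ∠EMX = 16°  [same arc EX]
2. ∠MEX = 33°  [△EMX]
3. ∠MXS = 75°  [△MBX]
4. ∠MSX = 33°  [same arc MX]
5. ∠SMX = 72°  [△SMX]

∠SMX = 72°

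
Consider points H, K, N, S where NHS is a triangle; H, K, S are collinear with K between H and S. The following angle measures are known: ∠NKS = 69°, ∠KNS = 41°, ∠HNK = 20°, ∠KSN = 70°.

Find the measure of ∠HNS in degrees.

∠HNS = 61°

1. ∠HKN = 111°  [linear pair at K on HS]
2. ∠KHN = 49°  [△NHK]
3. ∠HSN = 70°  [K on ray SH]
4. ∠NHS = 49°  [K on ray HS]
5. ∠HNS = 61°  [△NHS]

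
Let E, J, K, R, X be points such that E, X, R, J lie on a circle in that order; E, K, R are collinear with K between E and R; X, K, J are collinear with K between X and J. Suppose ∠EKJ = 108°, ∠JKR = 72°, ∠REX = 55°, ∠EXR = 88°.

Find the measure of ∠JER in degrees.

1. ∠RJX = 55°  [same arc XR]
2. ∠EJR = 92°  [cyclic EXRJ, opposite ∠X+∠J]
3. ∠ERJ = 53°  [△RKJ]
4. ∠JER = 35°  [△ERJ]

∠JER = 35°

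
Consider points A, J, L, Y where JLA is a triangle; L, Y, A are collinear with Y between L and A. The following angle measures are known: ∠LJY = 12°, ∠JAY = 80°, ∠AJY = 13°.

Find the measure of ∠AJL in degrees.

∠AJL = 25°

1. ∠AYJ = 87°  [△JYA]
2. ∠JAL = 80°  [Y on ray AL]
3. ∠JYL = 93°  [linear pair at Y on LA]
4. ∠JLY = 75°  [△JLY]
5. ∠ALJ = 75°  [Y on ray LA]
6. ∠AJL = 25°  [△JLA]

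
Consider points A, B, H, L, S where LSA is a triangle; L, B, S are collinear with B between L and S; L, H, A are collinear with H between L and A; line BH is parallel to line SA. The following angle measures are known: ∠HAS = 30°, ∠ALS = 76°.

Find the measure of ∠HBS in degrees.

1. ∠LAS = 30°  [H on ray AL]
2. ∠ASL = 74°  [△LSA]
3. ∠HBL = 74°  [BH∥SA, corresponding at B]
4. ∠HBS = 106°  [linear pair at B on LS]

∠HBS = 106°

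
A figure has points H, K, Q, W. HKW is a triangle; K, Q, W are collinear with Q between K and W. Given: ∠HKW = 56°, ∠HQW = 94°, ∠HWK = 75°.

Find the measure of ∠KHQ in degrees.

∠KHQ = 38°

1. ∠HKQ = 56°  [Q on ray KW]
2. ∠HQK = 86°  [linear pair at Q on KW]
3. ∠KHQ = 38°  [△HKQ]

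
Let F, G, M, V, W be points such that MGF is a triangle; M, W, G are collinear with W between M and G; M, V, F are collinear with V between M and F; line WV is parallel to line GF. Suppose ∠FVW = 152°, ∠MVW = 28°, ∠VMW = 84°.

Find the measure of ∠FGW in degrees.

∠FGW = 68°

1. ∠MWV = 68°  [△MWV]
2. ∠GWV = 112°  [linear pair at W on MG]
3. ∠FGW = 68°  [WV∥GF, co-interior at G–W]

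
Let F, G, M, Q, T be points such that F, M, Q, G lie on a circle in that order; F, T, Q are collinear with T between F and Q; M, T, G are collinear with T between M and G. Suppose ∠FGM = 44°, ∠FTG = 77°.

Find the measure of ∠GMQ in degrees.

∠GMQ = 59°

1. ∠FQM = 44°  [same arc FM]
2. ∠MTQ = 77°  [vertical angles at T]
3. ∠GMQ = 59°  [△MTQ]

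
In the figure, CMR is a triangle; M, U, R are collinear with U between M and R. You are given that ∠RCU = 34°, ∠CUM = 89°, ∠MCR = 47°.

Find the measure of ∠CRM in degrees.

1. ∠CUR = 91°  [linear pair at U on MR]
2. ∠CRU = 55°  [△CUR]
3. ∠CRM = 55°  [U on ray RM]

∠CRM = 55°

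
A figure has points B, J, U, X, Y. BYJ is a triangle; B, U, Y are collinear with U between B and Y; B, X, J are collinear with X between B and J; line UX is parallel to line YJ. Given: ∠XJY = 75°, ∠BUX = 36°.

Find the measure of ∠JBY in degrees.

∠JBY = 69°

1. ∠BJY = 75°  [X on ray JB]
2. ∠BYJ = 36°  [UX∥YJ, corresponding at U]
3. ∠JBY = 69°  [△BYJ]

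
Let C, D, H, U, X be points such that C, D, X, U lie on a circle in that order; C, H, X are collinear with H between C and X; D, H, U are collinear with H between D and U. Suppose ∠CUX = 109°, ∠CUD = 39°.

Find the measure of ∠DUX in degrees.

1. ∠CDX = 71°  [cyclic CDXU, opposite ∠D+∠U]
2. ∠CXD = 39°  [same arc CD]
3. ∠DCX = 70°  [△CDX]
4. ∠DUX = 70°  [same arc DX]

∠DUX = 70°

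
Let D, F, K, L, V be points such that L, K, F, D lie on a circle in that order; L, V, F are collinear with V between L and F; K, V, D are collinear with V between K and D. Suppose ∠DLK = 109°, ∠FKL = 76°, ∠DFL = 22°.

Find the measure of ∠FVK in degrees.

1. ∠FDL = 104°  [cyclic LKFD, opposite ∠K+∠D]
2. ∠DKL = 22°  [same arc LD]
3. ∠DLF = 54°  [△LFD]
4. ∠KDL = 49°  [△LKD]
5. ∠DKF = 54°  [same arc FD]
6. ∠KFL = 49°  [same arc LK]
7. ∠FVK = 77°  [△KVF]

∠FVK = 77°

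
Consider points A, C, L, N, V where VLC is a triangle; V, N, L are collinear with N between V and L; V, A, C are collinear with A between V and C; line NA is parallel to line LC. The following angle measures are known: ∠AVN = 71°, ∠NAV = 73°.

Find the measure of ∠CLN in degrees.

∠CLN = 36°

1. ∠ANV = 36°  [△VNA]
2. ∠ANL = 144°  [linear pair at N on VL]
3. ∠CLN = 36°  [NA∥LC, co-interior at L–N]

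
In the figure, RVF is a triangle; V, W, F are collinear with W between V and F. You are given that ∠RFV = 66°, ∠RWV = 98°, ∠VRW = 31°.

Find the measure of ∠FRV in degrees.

∠FRV = 63°

1. ∠RVW = 51°  [△RVW]
2. ∠FVR = 51°  [W on ray VF]
3. ∠FRV = 63°  [△RVF]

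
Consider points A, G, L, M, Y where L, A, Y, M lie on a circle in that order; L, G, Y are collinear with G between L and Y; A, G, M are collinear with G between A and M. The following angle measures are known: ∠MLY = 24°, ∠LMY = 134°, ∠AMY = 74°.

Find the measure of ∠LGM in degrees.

∠LGM = 96°

1. ∠LYM = 22°  [△LYM]
2. ∠MGY = 84°  [△YGM]
3. ∠LGM = 96°  [linear pair at G on LY]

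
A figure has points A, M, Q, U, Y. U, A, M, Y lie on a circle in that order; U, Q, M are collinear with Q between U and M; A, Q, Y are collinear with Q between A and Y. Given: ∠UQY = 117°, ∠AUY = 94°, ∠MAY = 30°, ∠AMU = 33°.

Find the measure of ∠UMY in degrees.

1. ∠MQY = 63°  [linear pair at Q on UM]
2. ∠AMY = 86°  [cyclic UAMY, opposite ∠U+∠M]
3. ∠AYM = 64°  [△AMY]
4. ∠UMY = 53°  [△MQY]

∠UMY = 53°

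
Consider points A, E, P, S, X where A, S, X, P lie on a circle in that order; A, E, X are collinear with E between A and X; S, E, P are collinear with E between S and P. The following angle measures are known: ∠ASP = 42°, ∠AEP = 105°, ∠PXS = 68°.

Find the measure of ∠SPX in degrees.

1. ∠AXP = 42°  [same arc AP]
2. ∠PEX = 75°  [linear pair at E on AX]
3. ∠SPX = 63°  [△XEP]

∠SPX = 63°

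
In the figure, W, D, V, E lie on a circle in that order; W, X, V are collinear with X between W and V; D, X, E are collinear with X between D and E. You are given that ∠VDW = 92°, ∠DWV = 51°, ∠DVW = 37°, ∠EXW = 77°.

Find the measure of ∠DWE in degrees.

∠DWE = 117°

1. ∠VEW = 88°  [cyclic WDVE, opposite ∠D+∠E]
2. ∠DEW = 37°  [same arc WD]
3. ∠EWV = 66°  [△WXE]
4. ∠EVW = 26°  [△WVE]
5. ∠EDW = 26°  [same arc WE]
6. ∠DWE = 117°  [△WDE]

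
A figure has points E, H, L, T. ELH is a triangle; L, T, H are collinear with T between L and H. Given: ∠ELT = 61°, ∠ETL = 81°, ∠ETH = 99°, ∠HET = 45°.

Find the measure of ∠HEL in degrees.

∠HEL = 83°

1. ∠ELH = 61°  [T on ray LH]
2. ∠EHT = 36°  [△ETH]
3. ∠EHL = 36°  [T on ray HL]
4. ∠HEL = 83°  [△ELH]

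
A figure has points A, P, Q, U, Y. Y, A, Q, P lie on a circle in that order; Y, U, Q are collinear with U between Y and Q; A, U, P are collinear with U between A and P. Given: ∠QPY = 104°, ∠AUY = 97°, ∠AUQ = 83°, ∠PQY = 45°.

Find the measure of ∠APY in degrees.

1. ∠PYQ = 31°  [△YQP]
2. ∠PUY = 83°  [vertical angles at U]
3. ∠APY = 66°  [△YUP]

∠APY = 66°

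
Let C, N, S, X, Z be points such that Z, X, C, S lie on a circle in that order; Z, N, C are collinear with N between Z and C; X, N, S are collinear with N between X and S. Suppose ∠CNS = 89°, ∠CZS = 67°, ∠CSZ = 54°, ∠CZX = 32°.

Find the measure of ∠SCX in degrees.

1. ∠CXS = 67°  [same arc CS]
2. ∠CSX = 32°  [same arc XC]
3. ∠SCX = 81°  [△XCS]

∠SCX = 81°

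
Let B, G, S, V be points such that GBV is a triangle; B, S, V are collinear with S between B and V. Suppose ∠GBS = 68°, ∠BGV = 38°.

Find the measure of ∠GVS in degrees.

1. ∠GBV = 68°  [S on ray BV]
2. ∠BVG = 74°  [△GBV]
3. ∠GVS = 74°  [S on ray VB]

∠GVS = 74°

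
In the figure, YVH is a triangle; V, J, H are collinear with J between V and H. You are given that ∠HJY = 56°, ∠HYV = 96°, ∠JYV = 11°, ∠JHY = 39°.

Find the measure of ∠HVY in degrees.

∠HVY = 45°

1. ∠VJY = 124°  [linear pair at J on VH]
2. ∠JVY = 45°  [△YVJ]
3. ∠HVY = 45°  [J on ray VH]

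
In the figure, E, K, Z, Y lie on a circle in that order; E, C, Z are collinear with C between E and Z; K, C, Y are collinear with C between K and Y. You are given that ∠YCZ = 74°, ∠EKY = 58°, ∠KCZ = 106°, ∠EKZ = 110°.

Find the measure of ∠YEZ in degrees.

1. ∠EZY = 58°  [same arc EY]
2. ∠EYZ = 70°  [cyclic EKZY, opposite ∠K+∠Y]
3. ∠YEZ = 52°  [△EZY]

∠YEZ = 52°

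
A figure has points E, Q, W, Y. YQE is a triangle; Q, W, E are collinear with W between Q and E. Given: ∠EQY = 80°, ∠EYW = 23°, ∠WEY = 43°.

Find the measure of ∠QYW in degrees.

∠QYW = 34°

1. ∠WQY = 80°  [W on ray QE]
2. ∠EWY = 114°  [△YWE]
3. ∠QWY = 66°  [linear pair at W on QE]
4. ∠QYW = 34°  [△YQW]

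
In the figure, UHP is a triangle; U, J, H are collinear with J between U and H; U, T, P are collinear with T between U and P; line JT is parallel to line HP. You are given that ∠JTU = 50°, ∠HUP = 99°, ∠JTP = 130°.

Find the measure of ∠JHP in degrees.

1. ∠HPU = 50°  [JT∥HP, corresponding at T]
2. ∠PHU = 31°  [△UHP]
3. ∠JHP = 31°  [J on ray HU]

∠JHP = 31°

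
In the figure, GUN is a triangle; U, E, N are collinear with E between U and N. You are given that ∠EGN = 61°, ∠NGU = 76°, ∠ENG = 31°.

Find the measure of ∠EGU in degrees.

∠EGU = 15°

1. ∠GEN = 88°  [△GEN]
2. ∠GNU = 31°  [E on ray NU]
3. ∠GEU = 92°  [linear pair at E on UN]
4. ∠GUN = 73°  [△GUN]
5. ∠EUG = 73°  [E on ray UN]
6. ∠EGU = 15°  [△GUE]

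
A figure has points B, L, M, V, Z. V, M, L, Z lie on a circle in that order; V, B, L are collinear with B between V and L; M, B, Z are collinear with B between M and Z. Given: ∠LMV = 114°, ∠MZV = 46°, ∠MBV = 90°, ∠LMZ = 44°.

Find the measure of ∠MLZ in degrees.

1. ∠LZV = 66°  [cyclic VMLZ, opposite ∠M+∠Z]
2. ∠LBZ = 90°  [vertical angles at B]
3. ∠LVZ = 44°  [same arc LZ]
4. ∠VLZ = 70°  [△VLZ]
5. ∠LZM = 20°  [△LBZ]
6. ∠MLZ = 116°  [△MLZ]

∠MLZ = 116°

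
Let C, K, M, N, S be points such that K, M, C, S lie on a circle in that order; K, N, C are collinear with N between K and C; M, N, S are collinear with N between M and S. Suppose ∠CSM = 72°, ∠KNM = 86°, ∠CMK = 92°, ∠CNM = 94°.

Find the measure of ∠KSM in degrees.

1. ∠CKM = 72°  [same arc MC]
2. ∠KCM = 16°  [△KMC]
3. ∠KSM = 16°  [same arc KM]

∠KSM = 16°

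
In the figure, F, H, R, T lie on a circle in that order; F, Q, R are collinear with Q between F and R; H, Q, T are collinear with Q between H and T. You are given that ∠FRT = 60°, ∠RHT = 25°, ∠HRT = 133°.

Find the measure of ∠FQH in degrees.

∠FQH = 98°

1. ∠FHT = 60°  [same arc FT]
2. ∠HTR = 22°  [△HRT]
3. ∠HFR = 22°  [same arc HR]
4. ∠FQH = 98°  [△FQH]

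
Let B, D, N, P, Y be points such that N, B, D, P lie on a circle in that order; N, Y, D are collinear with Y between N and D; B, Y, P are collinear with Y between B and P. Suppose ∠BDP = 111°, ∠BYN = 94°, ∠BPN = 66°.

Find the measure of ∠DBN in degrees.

1. ∠BNP = 69°  [cyclic NBDP, opposite ∠N+∠D]
2. ∠BDN = 66°  [same arc NB]
3. ∠NBP = 45°  [△NBP]
4. ∠BND = 41°  [△NYB]
5. ∠DBN = 73°  [△NBD]

∠DBN = 73°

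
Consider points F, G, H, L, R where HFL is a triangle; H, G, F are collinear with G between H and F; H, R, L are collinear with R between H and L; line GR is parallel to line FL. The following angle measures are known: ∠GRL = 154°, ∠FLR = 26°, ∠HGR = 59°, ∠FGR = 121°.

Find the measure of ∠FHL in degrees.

1. ∠FLH = 26°  [R on ray LH]
2. ∠HFL = 59°  [GR∥FL, corresponding at G]
3. ∠FHL = 95°  [△HFL]

∠FHL = 95°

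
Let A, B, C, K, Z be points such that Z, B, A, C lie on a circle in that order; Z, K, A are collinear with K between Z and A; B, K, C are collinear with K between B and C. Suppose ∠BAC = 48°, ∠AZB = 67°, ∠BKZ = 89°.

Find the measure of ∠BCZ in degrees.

1. ∠BZC = 132°  [cyclic ZBAC, opposite ∠Z+∠A]
2. ∠CBZ = 24°  [△ZKB]
3. ∠BCZ = 24°  [△ZBC]

∠BCZ = 24°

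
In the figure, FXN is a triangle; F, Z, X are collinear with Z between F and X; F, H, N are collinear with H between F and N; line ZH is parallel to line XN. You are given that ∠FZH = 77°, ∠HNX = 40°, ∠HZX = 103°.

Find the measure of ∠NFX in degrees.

1. ∠FXN = 77°  [ZH∥XN, corresponding at Z]
2. ∠FNX = 40°  [H on ray NF]
3. ∠NFX = 63°  [△FXN]

∠NFX = 63°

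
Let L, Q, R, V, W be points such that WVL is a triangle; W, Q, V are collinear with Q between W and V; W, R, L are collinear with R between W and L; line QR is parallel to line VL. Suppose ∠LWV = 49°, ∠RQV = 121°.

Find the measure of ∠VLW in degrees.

1. ∠QWR = 49°  [Q on WV, R on WL]
2. ∠RQW = 59°  [linear pair at Q on WV]
3. ∠QRW = 72°  [△WQR]
4. ∠VLW = 72°  [QR∥VL, corresponding at R]

∠VLW = 72°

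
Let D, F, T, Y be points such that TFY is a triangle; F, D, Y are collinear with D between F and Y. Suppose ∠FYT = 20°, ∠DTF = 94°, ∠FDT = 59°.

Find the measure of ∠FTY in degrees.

1. ∠DFT = 27°  [△TFD]
2. ∠TFY = 27°  [D on ray FY]
3. ∠FTY = 133°  [△TFY]

∠FTY = 133°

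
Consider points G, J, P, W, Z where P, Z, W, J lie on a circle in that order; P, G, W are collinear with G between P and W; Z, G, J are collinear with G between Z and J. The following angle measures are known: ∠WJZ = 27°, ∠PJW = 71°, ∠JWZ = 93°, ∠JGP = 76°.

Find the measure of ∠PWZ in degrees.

∠PWZ = 44°

1. ∠WPZ = 27°  [same arc ZW]
2. ∠PZW = 109°  [cyclic PZWJ, opposite ∠Z+∠J]
3. ∠PWZ = 44°  [△PZW]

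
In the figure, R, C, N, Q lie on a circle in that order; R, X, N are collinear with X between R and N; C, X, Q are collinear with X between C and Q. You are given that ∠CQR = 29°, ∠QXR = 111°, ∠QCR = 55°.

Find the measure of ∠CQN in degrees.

1. ∠NXQ = 69°  [linear pair at X on RN]
2. ∠QNR = 55°  [same arc RQ]
3. ∠CQN = 56°  [△NXQ]

∠CQN = 56°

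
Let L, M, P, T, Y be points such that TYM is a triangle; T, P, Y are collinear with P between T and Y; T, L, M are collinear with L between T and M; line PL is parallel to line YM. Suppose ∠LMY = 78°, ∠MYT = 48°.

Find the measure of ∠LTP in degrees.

1. ∠TMY = 78°  [L on ray MT]
2. ∠MTY = 54°  [△TYM]
3. ∠LTP = 54°  [P on TY, L on TM]

∠LTP = 54°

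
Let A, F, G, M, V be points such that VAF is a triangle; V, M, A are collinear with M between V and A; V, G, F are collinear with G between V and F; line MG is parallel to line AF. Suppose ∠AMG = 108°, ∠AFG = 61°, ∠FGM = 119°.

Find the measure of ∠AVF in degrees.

∠AVF = 47°

1. ∠GMV = 72°  [linear pair at M on VA]
2. ∠AFV = 61°  [G on ray FV]
3. ∠FAV = 72°  [MG∥AF, corresponding at M]
4. ∠AVF = 47°  [△VAF]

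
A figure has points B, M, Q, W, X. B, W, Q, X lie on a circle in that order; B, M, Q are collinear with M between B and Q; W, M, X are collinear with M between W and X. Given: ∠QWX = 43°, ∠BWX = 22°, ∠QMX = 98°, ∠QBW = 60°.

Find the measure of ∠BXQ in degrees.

1. ∠QBX = 43°  [same arc QX]
2. ∠BQX = 22°  [same arc BX]
3. ∠BXQ = 115°  [△BQX]

∠BXQ = 115°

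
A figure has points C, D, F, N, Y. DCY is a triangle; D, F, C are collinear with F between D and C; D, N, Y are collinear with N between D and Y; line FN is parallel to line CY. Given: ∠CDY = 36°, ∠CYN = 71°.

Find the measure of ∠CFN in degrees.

∠CFN = 107°

1. ∠CYD = 71°  [N on ray YD]
2. ∠DCY = 73°  [△DCY]
3. ∠DFN = 73°  [FN∥CY, corresponding at F]
4. ∠CFN = 107°  [linear pair at F on DC]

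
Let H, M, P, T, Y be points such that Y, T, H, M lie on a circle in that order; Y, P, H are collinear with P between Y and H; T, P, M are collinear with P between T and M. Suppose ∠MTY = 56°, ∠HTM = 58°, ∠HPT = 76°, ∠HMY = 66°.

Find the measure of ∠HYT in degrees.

1. ∠THY = 46°  [△TPH]
2. ∠HTY = 114°  [cyclic YTHM, opposite ∠T+∠M]
3. ∠HYT = 20°  [△YTH]

∠HYT = 20°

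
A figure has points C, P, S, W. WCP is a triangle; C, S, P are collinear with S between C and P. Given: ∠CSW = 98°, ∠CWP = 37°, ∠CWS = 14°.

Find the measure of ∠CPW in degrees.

∠CPW = 75°

1. ∠SCW = 68°  [△WCS]
2. ∠PCW = 68°  [S on ray CP]
3. ∠CPW = 75°  [△WCP]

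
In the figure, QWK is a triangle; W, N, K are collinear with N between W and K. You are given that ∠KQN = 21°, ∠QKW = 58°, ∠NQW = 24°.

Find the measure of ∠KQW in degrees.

1. ∠NKQ = 58°  [N on ray KW]
2. ∠KNQ = 101°  [△QNK]
3. ∠QNW = 79°  [linear pair at N on WK]
4. ∠NWQ = 77°  [△QWN]
5. ∠KWQ = 77°  [N on ray WK]
6. ∠KQW = 45°  [△QWK]

∠KQW = 45°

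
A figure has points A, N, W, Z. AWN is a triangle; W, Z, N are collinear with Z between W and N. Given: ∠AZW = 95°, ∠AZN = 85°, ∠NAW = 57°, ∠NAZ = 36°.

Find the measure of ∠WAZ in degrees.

∠WAZ = 21°

1. ∠ANZ = 59°  [△AZN]
2. ∠ANW = 59°  [Z on ray NW]
3. ∠AWN = 64°  [△AWN]
4. ∠AWZ = 64°  [Z on ray WN]
5. ∠WAZ = 21°  [△AWZ]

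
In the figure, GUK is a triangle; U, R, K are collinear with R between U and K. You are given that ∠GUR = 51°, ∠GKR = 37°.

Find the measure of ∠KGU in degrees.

1. ∠GUK = 51°  [R on ray UK]
2. ∠GKU = 37°  [R on ray KU]
3. ∠KGU = 92°  [△GUK]

∠KGU = 92°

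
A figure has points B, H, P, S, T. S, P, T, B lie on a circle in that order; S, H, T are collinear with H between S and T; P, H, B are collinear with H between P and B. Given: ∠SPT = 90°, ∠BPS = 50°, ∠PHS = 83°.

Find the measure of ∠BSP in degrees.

1. ∠SBT = 90°  [cyclic SPTB, opposite ∠P+∠B]
2. ∠BTS = 50°  [same arc SB]
3. ∠BHT = 83°  [vertical angles at H]
4. ∠BST = 40°  [△STB]
5. ∠BHS = 97°  [linear pair at H on ST]
6. ∠PBS = 43°  [△SHB]
7. ∠BSP = 87°  [△SPB]

∠BSP = 87°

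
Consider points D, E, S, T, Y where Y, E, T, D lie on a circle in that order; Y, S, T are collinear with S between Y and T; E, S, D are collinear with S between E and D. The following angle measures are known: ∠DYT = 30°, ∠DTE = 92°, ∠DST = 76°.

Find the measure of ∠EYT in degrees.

∠EYT = 58°

1. ∠DET = 30°  [same arc TD]
2. ∠EDT = 58°  [△ETD]
3. ∠EYT = 58°  [same arc ET]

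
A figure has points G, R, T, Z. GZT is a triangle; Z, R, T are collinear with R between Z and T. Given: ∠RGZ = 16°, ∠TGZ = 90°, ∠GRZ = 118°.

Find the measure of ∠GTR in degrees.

∠GTR = 44°

1. ∠GZR = 46°  [△GZR]
2. ∠GZT = 46°  [R on ray ZT]
3. ∠GTZ = 44°  [△GZT]
4. ∠GTR = 44°  [R on ray TZ]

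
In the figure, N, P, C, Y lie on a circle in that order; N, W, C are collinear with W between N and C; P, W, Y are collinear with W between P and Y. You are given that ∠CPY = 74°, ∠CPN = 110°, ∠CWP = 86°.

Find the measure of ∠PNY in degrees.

1. ∠CNY = 74°  [same arc CY]
2. ∠NCP = 20°  [△PWC]
3. ∠CNP = 50°  [△NPC]
4. ∠NWY = 86°  [vertical angles at W]
5. ∠NWP = 94°  [linear pair at W on NC]
6. ∠NYP = 20°  [△NWY]
7. ∠NPY = 36°  [△NWP]
8. ∠PNY = 124°  [△NPY]

∠PNY = 124°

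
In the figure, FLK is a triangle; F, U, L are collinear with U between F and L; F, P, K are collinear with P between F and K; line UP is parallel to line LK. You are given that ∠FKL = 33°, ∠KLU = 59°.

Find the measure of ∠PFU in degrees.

∠PFU = 88°

1. ∠FLK = 59°  [U on ray LF]
2. ∠KFL = 88°  [△FLK]
3. ∠PFU = 88°  [U on FL, P on FK]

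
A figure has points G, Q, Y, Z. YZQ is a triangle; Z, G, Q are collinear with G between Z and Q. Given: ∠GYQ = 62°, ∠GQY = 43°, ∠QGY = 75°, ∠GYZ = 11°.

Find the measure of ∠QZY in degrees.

∠QZY = 64°

1. ∠YGZ = 105°  [linear pair at G on ZQ]
2. ∠GZY = 64°  [△YZG]
3. ∠QZY = 64°  [G on ray ZQ]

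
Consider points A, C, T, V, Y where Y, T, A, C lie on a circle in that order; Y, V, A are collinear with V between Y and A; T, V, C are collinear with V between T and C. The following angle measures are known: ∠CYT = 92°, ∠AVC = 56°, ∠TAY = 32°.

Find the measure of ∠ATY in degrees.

1. ∠TVY = 56°  [vertical angles at V]
2. ∠TCY = 32°  [same arc YT]
3. ∠CTY = 56°  [△YTC]
4. ∠AYT = 68°  [△YVT]
5. ∠ATY = 80°  [△YTA]

∠ATY = 80°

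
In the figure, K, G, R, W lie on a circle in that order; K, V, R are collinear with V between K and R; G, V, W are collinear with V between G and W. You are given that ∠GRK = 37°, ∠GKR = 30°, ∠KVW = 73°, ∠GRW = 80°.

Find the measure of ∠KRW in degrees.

∠KRW = 43°

1. ∠GWR = 30°  [same arc GR]
2. ∠RVW = 107°  [linear pair at V on KR]
3. ∠KRW = 43°  [△RVW]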